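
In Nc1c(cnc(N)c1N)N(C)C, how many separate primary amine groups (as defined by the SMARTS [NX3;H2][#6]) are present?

3

[NX3;H2][#6] is the SMARTS for a primary amine: a trivalent nitrogen with two H attached to carbon.
The molecule carries 3 separate instances of a primary amino group (-NH2) meeting every constraint; each maps to a distinct set of atoms, giving 3 matches.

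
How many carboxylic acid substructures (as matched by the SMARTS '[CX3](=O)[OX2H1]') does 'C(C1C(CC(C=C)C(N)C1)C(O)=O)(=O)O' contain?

[CX3](=O)[OX2H1] is the SMARTS for a carboxylic acid: an sp2 carbon double-bonded to O and single-bonded to an -OH oxygen.
The molecule carries 2 separate instances of a carboxylic acid group (-C(=O)OH) meeting every constraint; each maps to a distinct set of atoms, giving 2 matches.

2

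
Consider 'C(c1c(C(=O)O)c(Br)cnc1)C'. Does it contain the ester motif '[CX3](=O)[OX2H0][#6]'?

The pattern [CX3](=O)[OX2H0][#6] describes a carbonyl carbon bonded to an oxygen that is itself bonded to carbon (no H on that O) — an ester.
The closest candidate here is a carboxylic acid group (-C(=O)OH), but the singly-bonded O carries H (OX2H1, not H0). No other fragment satisfies the full query, so there is no match.

No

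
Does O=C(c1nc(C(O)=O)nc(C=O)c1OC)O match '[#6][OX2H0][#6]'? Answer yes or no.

The pattern [#6][OX2H0][#6] describes an aliphatic oxygen bridging two carbons with no H on the oxygen — an ether.
The molecule carries a methoxy ether (-OCH3), whose atoms satisfy every constraint of the query, so the pattern matches.

Yes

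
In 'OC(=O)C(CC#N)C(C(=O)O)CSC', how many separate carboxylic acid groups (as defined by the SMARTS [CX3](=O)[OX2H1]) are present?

[CX3](=O)[OX2H1] is the SMARTS for a carboxylic acid: an sp2 carbon double-bonded to O and single-bonded to an -OH oxygen.
The molecule carries 2 separate instances of a carboxylic acid group (-C(=O)OH) meeting every constraint; each maps to a distinct set of atoms, giving 2 matches.

2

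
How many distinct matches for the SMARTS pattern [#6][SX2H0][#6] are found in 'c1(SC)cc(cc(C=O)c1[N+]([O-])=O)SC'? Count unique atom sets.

[#6][SX2H0][#6] is the SMARTS for a thioether: an aliphatic sulfur bridging two carbons with no H on the sulfur.
The molecule carries 2 separate instances of a methylthio ether (-SCH3) meeting every constraint; each maps to a distinct set of atoms, giving 2 matches.

2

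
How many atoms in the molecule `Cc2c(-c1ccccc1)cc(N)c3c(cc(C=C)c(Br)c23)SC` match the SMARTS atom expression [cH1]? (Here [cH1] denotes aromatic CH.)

7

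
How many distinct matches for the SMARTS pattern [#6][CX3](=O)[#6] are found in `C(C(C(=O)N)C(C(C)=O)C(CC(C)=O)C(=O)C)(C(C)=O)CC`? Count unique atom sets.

4

[#6][CX3](=O)[#6] is the SMARTS for a ketone: a carbonyl carbon (no H) flanked by two carbons.
The molecule carries 4 separate instances of an acetyl/ketone group (-C(=O)CH3) meeting every constraint; each maps to a distinct set of atoms, giving 4 matches.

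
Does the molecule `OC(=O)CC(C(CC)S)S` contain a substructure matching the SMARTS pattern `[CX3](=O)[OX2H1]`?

The pattern [CX3](=O)[OX2H1] describes an sp2 carbon double-bonded to O and single-bonded to an -OH oxygen — a carboxylic acid.
The molecule carries a carboxylic acid group (-C(=O)OH), whose atoms satisfy every constraint of the query, so the pattern matches.

Yes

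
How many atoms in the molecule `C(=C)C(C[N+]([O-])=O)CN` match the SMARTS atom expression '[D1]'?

The query [D1] means: atom with exactly one heavy-atom neighbour (degree 1).
Check the 9 heavy atoms by environment: 3× C (D2) → no; 1× C (D3) → no; 1× C (D1) → match; 1× N (D1) → match; 1× N (charge +1, D3) → no; 1× O (charge -1, D1) → match; 1× O (D1) → match.
Summing the matching environments: 1 + 1 + 1 + 1 = 4 matching atoms.

4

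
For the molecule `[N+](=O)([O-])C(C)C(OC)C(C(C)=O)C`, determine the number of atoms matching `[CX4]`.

The query [CX4] means: C with X4: aliphatic carbon with exactly 4 total connections (bonds + H).
Check the 13 heavy atoms by environment: 7× C (X4) → match; 1× N (charge +1, X3) → no; 1× O (charge -1, X1) → no; 2× O (X1) → no; 1× C (X3) → no; 1× O (X2) → no.
That gives 7 matching atoms.

7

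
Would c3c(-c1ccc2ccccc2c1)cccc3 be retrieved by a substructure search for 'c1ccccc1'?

Yes

The pattern c1ccccc1 describes six aromatic carbons in a ring — a benzene ring.
The molecule carries a phenyl ring, whose atoms satisfy every constraint of the query, so the pattern matches.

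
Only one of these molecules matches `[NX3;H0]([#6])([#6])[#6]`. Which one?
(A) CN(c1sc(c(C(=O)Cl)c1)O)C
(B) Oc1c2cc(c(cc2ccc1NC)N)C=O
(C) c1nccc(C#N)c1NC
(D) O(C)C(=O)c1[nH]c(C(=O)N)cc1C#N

[NX3;H0]([#6])([#6])[#6] describes a trivalent nitrogen with no H, bonded to three carbons (a tertiary amine).
(A) contains a dimethylamino group (-N(CH3)2), which satisfies every atom and bond constraint.
(B) has a primary amino group (-NH2) but the nitrogen has H2, not H0 with three carbons.
(C) has an N-methylamino group (-NHCH3) but the nitrogen still has one H (H1), not H0.
(D) has a primary amide (-C(=O)NH2) but the amide nitrogen has H2 and only one carbon neighbour.
So the answer is (A).

A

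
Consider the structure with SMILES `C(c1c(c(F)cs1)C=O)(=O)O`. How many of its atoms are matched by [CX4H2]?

The query [CX4H2] means: sp3 carbon (X4) with exactly two hydrogens.
Check the 11 heavy atoms by environment: 1× s (aromatic, H0, X2) → no; 1× c (aromatic, H1, X3) → no; 3× c (aromatic, H0, X3) → no; 1× C (H1, X3) → no; 2× O (H0, X1) → no; 1× F (H0, X1) → no; 1× C (H0, X3) → no; 1× O (H1, X2) → no.
No environment satisfies the query, so 0 matching atoms.

0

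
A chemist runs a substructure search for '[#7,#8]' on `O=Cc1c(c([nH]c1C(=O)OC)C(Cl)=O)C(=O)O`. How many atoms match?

7

The query [#7,#8] means: nitrogen or oxygen (comma = OR).
Check the 17 heavy atoms by environment: 1× n (aromatic) → match; 4× c (aromatic) → no; 5× C → no; 6× O → match; 1× Cl → no.
Summing the matching environments: 1 + 6 = 7 matching atoms.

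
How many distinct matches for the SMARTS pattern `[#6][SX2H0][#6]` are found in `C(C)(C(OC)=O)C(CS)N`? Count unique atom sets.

0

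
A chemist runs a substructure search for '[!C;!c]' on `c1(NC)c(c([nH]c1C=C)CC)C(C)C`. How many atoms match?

2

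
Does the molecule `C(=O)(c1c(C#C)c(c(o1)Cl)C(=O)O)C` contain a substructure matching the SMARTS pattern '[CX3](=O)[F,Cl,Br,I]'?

No

The pattern [CX3](=O)[F,Cl,Br,I] describes a carbonyl carbon bonded to a halogen — an acyl halide.
The closest candidate here is a chloro substituent, but the Cl is not on a carbonyl carbon. No other fragment satisfies the full query, so there is no match.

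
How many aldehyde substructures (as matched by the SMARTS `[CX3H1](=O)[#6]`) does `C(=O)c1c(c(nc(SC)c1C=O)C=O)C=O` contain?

4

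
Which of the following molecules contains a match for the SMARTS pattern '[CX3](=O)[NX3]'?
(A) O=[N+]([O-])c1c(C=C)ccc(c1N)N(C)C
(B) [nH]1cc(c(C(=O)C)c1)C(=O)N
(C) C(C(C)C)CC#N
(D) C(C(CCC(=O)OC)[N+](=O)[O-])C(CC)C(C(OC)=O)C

B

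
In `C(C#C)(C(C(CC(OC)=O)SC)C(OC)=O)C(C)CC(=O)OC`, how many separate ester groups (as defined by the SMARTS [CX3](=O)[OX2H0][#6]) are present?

3

[CX3](=O)[OX2H0][#6] is the SMARTS for an ester: a carbonyl carbon bonded to an oxygen that is itself bonded to carbon (no H on that O).
The molecule carries 3 separate instances of a methyl-ester group (-C(=O)OCH3) meeting every constraint; each maps to a distinct set of atoms, giving 3 matches.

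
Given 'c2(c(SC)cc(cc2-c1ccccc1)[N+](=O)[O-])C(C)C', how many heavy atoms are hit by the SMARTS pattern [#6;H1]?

8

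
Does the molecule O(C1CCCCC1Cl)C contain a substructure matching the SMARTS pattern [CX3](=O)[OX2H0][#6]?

No

The pattern [CX3](=O)[OX2H0][#6] describes a carbonyl carbon bonded to an oxygen that is itself bonded to carbon (no H on that O) — an ester.
The closest candidate here is a methoxy ether (-OCH3), but the ether oxygen is not adjacent to a C=O carbon. No other fragment satisfies the full query, so there is no match.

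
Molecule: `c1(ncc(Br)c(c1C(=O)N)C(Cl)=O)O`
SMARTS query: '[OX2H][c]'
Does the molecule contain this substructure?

Yes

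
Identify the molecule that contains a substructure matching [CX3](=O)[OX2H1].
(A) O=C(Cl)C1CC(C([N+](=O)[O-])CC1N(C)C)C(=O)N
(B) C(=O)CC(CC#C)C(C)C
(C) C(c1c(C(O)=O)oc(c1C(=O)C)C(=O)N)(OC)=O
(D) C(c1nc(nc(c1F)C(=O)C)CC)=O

C

[CX3](=O)[OX2H1] describes an sp2 carbon double-bonded to O and single-bonded to an -OH oxygen (a carboxylic acid).
(A) has an acyl chloride (-C(=O)Cl) but the carbonyl is bonded to Cl, not to an -OH oxygen.
(B) has an aldehyde (-CHO) but there is no singly-bonded oxygen on the carbonyl carbon.
(C) contains a carboxylic acid group (-C(=O)OH), which satisfies every atom and bond constraint.
(D) has an aldehyde (-CHO) but there is no singly-bonded oxygen on the carbonyl carbon.
So the answer is (C).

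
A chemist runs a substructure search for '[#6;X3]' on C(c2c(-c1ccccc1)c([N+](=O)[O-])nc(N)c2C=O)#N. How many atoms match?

The query [#6;X3] means: any carbon (aromatic or not) with three total connections.
Check the 20 heavy atoms by environment: 1× n (aromatic, X2) → no; 11× c (aromatic, X3) → match; 1× N (X3) → no; 1× N (charge +1, X3) → no; 1× O (charge -1, X1) → no; 2× O (X1) → no; 1× C (X3) → match; 1× C (X2) → no; 1× N (X1) → no.
Summing the matching environments: 11 + 1 = 12 matching atoms.

12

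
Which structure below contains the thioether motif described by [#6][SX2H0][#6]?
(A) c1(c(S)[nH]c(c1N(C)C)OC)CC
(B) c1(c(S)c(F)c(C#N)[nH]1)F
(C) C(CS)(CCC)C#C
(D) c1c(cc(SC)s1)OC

[#6][SX2H0][#6] describes an aliphatic sulfur bridging two carbons with no H on the sulfur (a thioether).
(A) has a thiol (-SH) but the sulfur has H1, not H0 bridging two carbons.
(B) has a thiol (-SH) but the sulfur has H1, not H0 bridging two carbons.
(C) has a thiol (-SH) but the sulfur has H1, not H0 bridging two carbons.
(D) contains a methylthio ether (-SCH3), which satisfies every atom and bond constraint.
So the answer is (D).

D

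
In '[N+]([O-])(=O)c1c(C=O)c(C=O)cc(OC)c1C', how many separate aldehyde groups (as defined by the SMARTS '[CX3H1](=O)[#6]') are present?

2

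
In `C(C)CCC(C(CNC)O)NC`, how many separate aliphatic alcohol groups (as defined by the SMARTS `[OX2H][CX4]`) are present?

1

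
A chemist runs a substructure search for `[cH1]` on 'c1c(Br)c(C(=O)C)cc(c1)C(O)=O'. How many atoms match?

3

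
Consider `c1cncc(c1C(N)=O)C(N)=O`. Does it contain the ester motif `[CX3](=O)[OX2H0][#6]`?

No

The pattern [CX3](=O)[OX2H0][#6] describes a carbonyl carbon bonded to an oxygen that is itself bonded to carbon (no H on that O) — an ester.
The closest candidate here is a primary amide (-C(=O)NH2), but the carbonyl is bonded to N, not to an O-C linkage. No other fragment satisfies the full query, so there is no match.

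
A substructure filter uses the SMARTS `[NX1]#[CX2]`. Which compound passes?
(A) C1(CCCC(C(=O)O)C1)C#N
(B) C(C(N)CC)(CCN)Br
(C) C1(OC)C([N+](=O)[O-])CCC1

[NX1]#[CX2] describes a nitrogen triple-bonded to a two-connected carbon (a nitrile).
(A) contains a nitrile (-C#N), which satisfies every atom and bond constraint.
(B) has a primary amino group (-NH2) but the nitrogen is NX3 (three connections), not NX1 triple-bonded.
(C) has a nitro group (-[N+](=O)[O-]) but there is no C#N triple bond.
So the answer is (A).

A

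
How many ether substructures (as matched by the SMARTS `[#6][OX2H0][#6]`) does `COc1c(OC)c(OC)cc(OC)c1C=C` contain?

4

[#6][OX2H0][#6] is the SMARTS for an ether: an aliphatic oxygen bridging two carbons with no H on the oxygen.
The molecule carries 4 separate instances of a methoxy ether (-OCH3) meeting every constraint; each maps to a distinct set of atoms, giving 4 matches.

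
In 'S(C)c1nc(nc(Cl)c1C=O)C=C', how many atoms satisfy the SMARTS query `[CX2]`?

0

Check the 13 heavy atoms by environment: 2× n (aromatic, X2) → no; 4× c (aromatic, X3) → no; 1× Cl (X1) → no; 1× S (X2) → no; 1× C (X4) → no; 3× C (X3) → no; 1× O (X1) → no.
No environment satisfies the query, so 0 matching atoms.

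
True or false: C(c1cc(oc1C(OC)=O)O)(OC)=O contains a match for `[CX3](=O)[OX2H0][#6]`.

The pattern [CX3](=O)[OX2H0][#6] describes a carbonyl carbon bonded to an oxygen that is itself bonded to carbon (no H on that O) — an ester.
The molecule carries a methyl-ester group (-C(=O)OCH3), whose atoms satisfy every constraint of the query, so the pattern matches.

True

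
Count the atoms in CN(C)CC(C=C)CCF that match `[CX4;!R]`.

Check the 10 heavy atoms by environment: 6× C (X4, acyclic) → match; 1× N (X3, acyclic) → no; 2× C (X3, acyclic) → no; 1× F (X1, acyclic) → no.
That gives 6 matching atoms.

6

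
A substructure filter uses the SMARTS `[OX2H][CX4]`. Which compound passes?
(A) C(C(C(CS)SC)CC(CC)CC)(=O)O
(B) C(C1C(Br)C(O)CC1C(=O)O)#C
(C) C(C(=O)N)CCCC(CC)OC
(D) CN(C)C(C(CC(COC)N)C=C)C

B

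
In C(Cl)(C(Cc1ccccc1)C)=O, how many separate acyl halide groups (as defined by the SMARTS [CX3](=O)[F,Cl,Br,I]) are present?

[CX3](=O)[F,Cl,Br,I] is the SMARTS for an acyl halide: a carbonyl carbon bonded to a halogen.
Exactly one fragment in the molecule meets all constraints, giving 1 match.

1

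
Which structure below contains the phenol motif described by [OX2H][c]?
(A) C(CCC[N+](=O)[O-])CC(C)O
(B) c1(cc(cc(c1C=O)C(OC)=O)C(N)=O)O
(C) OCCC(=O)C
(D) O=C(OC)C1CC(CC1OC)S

B

[OX2H][c] describes a hydroxyl oxygen attached to an aromatic carbon (a phenol).
(A) has a hydroxyl group (-OH) but the -OH is on an aliphatic carbon, not an aromatic c.
(B) contains a hydroxyl group (-OH), which satisfies every atom and bond constraint.
(C) has a hydroxyl group (-OH) but the -OH is on an aliphatic carbon, not an aromatic c.
(D) has a methoxy ether (-OCH3) but the oxygen has H0, not H1.
So the answer is (B).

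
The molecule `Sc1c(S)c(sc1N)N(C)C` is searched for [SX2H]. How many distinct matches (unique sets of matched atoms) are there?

[SX2H] is the SMARTS for a thiol: an aliphatic sulfur with two connections, one being H.
The molecule carries 2 separate instances of a thiol (-SH) meeting every constraint; each maps to a distinct set of atoms, giving 2 matches.

2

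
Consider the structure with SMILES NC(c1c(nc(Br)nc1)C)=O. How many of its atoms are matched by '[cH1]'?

1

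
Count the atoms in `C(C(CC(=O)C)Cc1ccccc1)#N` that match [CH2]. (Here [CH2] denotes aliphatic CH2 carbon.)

2

Check the 14 heavy atoms by environment: 2× C (H2) → match; 1× C (H1) → no; 2× C (H0) → no; 1× O (H0) → no; 1× C (H3) → no; 1× c (aromatic, H0) → no; 5× c (aromatic, H1) → no; 1× N (H0) → no.
That gives 2 matching atoms.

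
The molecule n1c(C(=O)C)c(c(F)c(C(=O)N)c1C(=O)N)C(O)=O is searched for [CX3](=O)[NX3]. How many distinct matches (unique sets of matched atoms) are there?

2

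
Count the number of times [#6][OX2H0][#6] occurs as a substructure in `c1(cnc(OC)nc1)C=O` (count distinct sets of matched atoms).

1

[#6][OX2H0][#6] is the SMARTS for an ether: an aliphatic oxygen bridging two carbons with no H on the oxygen.
Exactly one fragment in the molecule meets all constraints, giving 1 match.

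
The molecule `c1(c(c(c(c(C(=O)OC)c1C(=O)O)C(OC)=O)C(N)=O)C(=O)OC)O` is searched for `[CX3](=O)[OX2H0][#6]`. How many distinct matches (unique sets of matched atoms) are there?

3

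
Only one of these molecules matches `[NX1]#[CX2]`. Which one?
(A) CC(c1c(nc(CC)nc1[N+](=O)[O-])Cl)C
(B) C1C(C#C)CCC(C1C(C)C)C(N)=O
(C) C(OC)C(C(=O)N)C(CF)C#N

[NX1]#[CX2] describes a nitrogen triple-bonded to a two-connected carbon (a nitrile).
(A) has a nitro group (-[N+](=O)[O-]) but there is no C#N triple bond.
(B) has a primary amide (-C(=O)NH2) but the nitrogen is NX3, not NX1.
(C) contains a nitrile (-C#N), which satisfies every atom and bond constraint.
So the answer is (C).

C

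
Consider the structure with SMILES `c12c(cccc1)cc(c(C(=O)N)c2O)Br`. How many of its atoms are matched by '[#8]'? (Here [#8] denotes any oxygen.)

The query [#8] means: #8 matches any oxygen atom.
Check the 15 heavy atoms by environment: 10× c (aromatic) → no; 1× Br → no; 2× O → match; 1× C → no; 1× N → no.
That gives 2 matching atoms.

2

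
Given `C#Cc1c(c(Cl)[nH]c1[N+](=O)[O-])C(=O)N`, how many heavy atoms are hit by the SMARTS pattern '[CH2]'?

0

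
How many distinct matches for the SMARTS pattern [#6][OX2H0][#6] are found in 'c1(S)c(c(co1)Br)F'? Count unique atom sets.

0

[#6][OX2H0][#6] is the SMARTS for an ether: an aliphatic oxygen bridging two carbons with no H on the oxygen.
No fragment in the molecule satisfies every constraint, giving 0 matches.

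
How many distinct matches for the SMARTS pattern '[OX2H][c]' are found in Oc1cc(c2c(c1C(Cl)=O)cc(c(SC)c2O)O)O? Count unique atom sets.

[OX2H][c] is the SMARTS for a phenol: a hydroxyl oxygen attached to an aromatic carbon.
The molecule carries 4 separate instances of a hydroxyl group (-OH) meeting every constraint; each maps to a distinct set of atoms, giving 4 matches.

4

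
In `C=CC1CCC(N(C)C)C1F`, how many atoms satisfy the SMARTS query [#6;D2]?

3

The query [#6;D2] means: any carbon bonded to exactly two heavy atoms.
Check the 11 heavy atoms by environment: 3× C (D3) → no; 3× C (D2) → match; 1× N (D3) → no; 3× C (D1) → no; 1× F (D1) → no.
That gives 3 matching atoms.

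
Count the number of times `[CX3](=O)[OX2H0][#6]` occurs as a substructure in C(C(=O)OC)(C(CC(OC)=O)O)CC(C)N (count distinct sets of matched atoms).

2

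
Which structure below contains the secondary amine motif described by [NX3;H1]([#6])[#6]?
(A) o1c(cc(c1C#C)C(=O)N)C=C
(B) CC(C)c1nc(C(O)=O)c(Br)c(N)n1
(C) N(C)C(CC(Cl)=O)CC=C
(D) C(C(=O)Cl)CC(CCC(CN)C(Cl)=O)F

[NX3;H1]([#6])[#6] describes a trivalent nitrogen with one H, bonded to two carbons (a secondary amine).
(A) has a primary amide (-C(=O)NH2) but the -C(=O)NH2 nitrogen has H2, not H1.
(B) has a primary amino group (-NH2) but the nitrogen has H2 and only one carbon neighbour.
(C) contains an N-methylamino group (-NHCH3), which satisfies every atom and bond constraint.
(D) has a primary amino group (-NH2) but the nitrogen has H2 and only one carbon neighbour.
So the answer is (C).

C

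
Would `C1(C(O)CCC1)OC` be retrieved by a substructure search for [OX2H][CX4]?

The pattern [OX2H][CX4] describes a hydroxyl oxygen bound to an sp3 (X4) carbon — an aliphatic alcohol.
The molecule carries a hydroxyl group (-OH), whose atoms satisfy every constraint of the query, so the pattern matches.

Yes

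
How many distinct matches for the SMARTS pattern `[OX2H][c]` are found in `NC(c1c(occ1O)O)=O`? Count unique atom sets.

[OX2H][c] is the SMARTS for a phenol: a hydroxyl oxygen attached to an aromatic carbon.
The molecule carries 2 separate instances of a hydroxyl group (-OH) meeting every constraint; each maps to a distinct set of atoms, giving 2 matches.

2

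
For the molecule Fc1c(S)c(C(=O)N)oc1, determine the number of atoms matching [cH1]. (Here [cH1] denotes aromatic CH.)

1

The query [cH1] means: aromatic carbon bearing exactly one hydrogen.
Check the 10 heavy atoms by environment: 1× o (aromatic, H0) → no; 3× c (aromatic, H0) → no; 1× c (aromatic, H1) → match; 1× C (H0) → no; 1× O (H0) → no; 1× N (H2) → no; 1× S (H1) → no; 1× F (H0) → no.
That gives 1 matching atom.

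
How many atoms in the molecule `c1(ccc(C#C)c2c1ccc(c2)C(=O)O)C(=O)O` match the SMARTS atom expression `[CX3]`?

2

The query [CX3] means: C with X3: aliphatic carbon with exactly 3 total connections.
Check the 18 heavy atoms by environment: 10× c (aromatic, X3) → no; 2× C (X2) → no; 2× C (X3) → match; 2× O (X1) → no; 2× O (X2) → no.
That gives 2 matching atoms.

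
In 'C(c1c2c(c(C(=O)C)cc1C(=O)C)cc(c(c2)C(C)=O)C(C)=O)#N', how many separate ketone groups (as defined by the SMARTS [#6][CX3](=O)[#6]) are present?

4

[#6][CX3](=O)[#6] is the SMARTS for a ketone: a carbonyl carbon (no H) flanked by two carbons.
The molecule carries 4 separate instances of an acetyl/ketone group (-C(=O)CH3) meeting every constraint; each maps to a distinct set of atoms, giving 4 matches.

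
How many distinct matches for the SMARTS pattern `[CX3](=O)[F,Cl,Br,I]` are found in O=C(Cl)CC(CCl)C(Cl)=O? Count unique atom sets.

[CX3](=O)[F,Cl,Br,I] is the SMARTS for an acyl halide: a carbonyl carbon bonded to a halogen.
The molecule carries 2 separate instances of an acyl chloride (-C(=O)Cl) meeting every constraint; each maps to a distinct set of atoms, giving 2 matches.

2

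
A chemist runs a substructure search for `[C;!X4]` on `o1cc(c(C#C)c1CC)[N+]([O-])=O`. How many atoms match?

Check the 12 heavy atoms by environment: 1× o (aromatic, X2) → no; 4× c (aromatic, X3) → no; 2× C (X2) → match; 2× C (X4) → no; 1× N (charge +1, X3) → no; 1× O (charge -1, X1) → no; 1× O (X1) → no.
That gives 2 matching atoms.

2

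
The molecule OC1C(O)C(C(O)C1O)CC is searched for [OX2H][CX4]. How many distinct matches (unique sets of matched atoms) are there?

4

[OX2H][CX4] is the SMARTS for an aliphatic alcohol: a hydroxyl oxygen bound to an sp3 (X4) carbon.
The molecule carries 4 separate instances of a hydroxyl group (-OH) meeting every constraint; each maps to a distinct set of atoms, giving 4 matches.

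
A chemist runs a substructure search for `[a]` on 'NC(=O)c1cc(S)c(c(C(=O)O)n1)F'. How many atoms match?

6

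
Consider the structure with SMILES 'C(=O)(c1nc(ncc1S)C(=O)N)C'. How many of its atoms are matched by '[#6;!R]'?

3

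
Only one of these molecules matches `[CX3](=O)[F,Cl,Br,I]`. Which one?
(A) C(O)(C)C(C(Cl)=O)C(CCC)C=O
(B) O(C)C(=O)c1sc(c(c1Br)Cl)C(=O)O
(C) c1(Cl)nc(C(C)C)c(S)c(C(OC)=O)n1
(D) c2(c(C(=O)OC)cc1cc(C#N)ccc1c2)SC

A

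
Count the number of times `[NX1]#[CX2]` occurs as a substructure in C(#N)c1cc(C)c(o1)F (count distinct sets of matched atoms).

1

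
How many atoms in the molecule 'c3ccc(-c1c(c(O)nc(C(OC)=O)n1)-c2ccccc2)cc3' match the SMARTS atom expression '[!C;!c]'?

5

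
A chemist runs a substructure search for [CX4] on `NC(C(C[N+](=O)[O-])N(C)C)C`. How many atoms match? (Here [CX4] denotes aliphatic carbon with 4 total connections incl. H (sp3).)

6

Check the 11 heavy atoms by environment: 6× C (X4) → match; 2× N (X3) → no; 1× N (charge +1, X3) → no; 1× O (charge -1, X1) → no; 1× O (X1) → no.
That gives 6 matching atoms.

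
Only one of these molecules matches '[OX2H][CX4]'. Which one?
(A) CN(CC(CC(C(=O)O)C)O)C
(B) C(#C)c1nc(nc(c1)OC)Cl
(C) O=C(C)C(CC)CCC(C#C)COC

A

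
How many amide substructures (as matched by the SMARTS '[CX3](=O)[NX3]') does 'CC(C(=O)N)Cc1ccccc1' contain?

1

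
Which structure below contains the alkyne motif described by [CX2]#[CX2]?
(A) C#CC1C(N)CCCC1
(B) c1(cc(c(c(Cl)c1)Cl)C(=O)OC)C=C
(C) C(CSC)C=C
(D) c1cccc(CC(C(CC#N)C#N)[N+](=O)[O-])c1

[CX2]#[CX2] describes a carbon-carbon triple bond (an alkyne).
(A) contains an ethynyl group (-C#CH), which satisfies every atom and bond constraint.
(B) has a vinyl group (-CH=CH2) but the C=C is a double bond; both carbons are CX3, not CX2.
(C) has a vinyl group (-CH=CH2) but the C=C is a double bond; both carbons are CX3, not CX2.
(D) has a nitrile (-C#N) but the triple bond is C#N, not C#C.
So the answer is (A).

A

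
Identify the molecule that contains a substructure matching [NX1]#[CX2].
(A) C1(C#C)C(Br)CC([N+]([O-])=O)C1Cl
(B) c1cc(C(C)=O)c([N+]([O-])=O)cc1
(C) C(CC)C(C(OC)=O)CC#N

C

[NX1]#[CX2] describes a nitrogen triple-bonded to a two-connected carbon (a nitrile).
(A) has a nitro group (-[N+](=O)[O-]) but there is no C#N triple bond.
(B) has a nitro group (-[N+](=O)[O-]) but there is no C#N triple bond.
(C) contains a nitrile (-C#N), which satisfies every atom and bond constraint.
So the answer is (C).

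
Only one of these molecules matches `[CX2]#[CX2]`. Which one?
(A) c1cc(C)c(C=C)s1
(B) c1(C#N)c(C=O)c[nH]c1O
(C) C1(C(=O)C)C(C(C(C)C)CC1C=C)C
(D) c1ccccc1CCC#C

D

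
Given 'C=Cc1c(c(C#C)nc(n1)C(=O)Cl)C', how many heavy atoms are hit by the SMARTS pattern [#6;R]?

The query [#6;R] means: carbon that is part of a ring.
Check the 14 heavy atoms by environment: 2× n (aromatic, in 6-ring) → no; 4× c (aromatic, in 6-ring) → match; 6× C (acyclic) → no; 1× O (acyclic) → no; 1× Cl (acyclic) → no.
That gives 4 matching atoms.

4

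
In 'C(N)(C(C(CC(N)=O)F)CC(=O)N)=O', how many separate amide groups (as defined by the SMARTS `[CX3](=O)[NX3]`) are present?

3

[CX3](=O)[NX3] is the SMARTS for an amide: a carbonyl carbon bonded to a trivalent nitrogen.
The molecule carries 3 separate instances of a primary amide (-C(=O)NH2) meeting every constraint; each maps to a distinct set of atoms, giving 3 matches.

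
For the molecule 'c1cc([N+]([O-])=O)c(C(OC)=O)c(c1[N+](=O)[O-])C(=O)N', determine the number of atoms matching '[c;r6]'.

6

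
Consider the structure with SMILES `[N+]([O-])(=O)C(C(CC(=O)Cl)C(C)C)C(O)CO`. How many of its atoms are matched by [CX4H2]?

2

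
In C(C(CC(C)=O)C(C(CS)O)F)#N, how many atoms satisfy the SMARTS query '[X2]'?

Check the 13 heavy atoms by environment: 6× C (X4) → no; 1× C (X3) → no; 1× O (X1) → no; 1× C (X2) → match; 1× N (X1) → no; 1× S (X2) → match; 1× O (X2) → match; 1× F (X1) → no.
Summing the matching environments: 1 + 1 + 1 = 3 matching atoms.

3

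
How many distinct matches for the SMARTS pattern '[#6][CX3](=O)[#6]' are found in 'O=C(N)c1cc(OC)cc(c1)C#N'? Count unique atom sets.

0

[#6][CX3](=O)[#6] is the SMARTS for a ketone: a carbonyl carbon (no H) flanked by two carbons.
The molecule has a primary amide (-C(=O)NH2), but one neighbour of the carbonyl carbon is N, not C; nothing else fits, so there are 0 matches.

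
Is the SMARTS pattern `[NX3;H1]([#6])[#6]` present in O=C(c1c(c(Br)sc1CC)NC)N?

Yes

The pattern [NX3;H1]([#6])[#6] describes a trivalent nitrogen with one H, bonded to two carbons — a secondary amine.
The molecule carries an N-methylamino group (-NHCH3), whose atoms satisfy every constraint of the query, so the pattern matches.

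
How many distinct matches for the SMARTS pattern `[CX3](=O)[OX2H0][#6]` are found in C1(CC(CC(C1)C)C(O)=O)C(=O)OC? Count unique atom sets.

[CX3](=O)[OX2H0][#6] is the SMARTS for an ester: a carbonyl carbon bonded to an oxygen that is itself bonded to carbon (no H on that O).
Exactly one fragment in the molecule meets all constraints, giving 1 match.

1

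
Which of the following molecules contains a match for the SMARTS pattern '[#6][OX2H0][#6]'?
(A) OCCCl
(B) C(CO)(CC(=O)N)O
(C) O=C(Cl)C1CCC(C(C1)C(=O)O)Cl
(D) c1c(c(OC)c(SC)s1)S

[#6][OX2H0][#6] describes an aliphatic oxygen bridging two carbons with no H on the oxygen (an ether).
(A) has a hydroxyl group (-OH) but the oxygen has H1, not H0 bridging two carbons.
(B) has a hydroxyl group (-OH) but the oxygen has H1, not H0 bridging two carbons.
(C) has a carboxylic acid group (-C(=O)OH) but the -OH oxygen has H1; the =O is OX1, not OX2.
(D) contains a methoxy ether (-OCH3), which satisfies every atom and bond constraint.
So the answer is (D).

D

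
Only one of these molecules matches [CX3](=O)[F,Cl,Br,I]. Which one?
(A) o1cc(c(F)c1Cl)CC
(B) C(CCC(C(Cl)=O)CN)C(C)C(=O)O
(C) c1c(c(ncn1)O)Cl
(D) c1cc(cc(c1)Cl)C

B

[CX3](=O)[F,Cl,Br,I] describes a carbonyl carbon bonded to a halogen (an acyl halide).
(A) has a chloro substituent but the Cl is not on a carbonyl carbon.
(B) contains an acyl chloride (-C(=O)Cl), which satisfies every atom and bond constraint.
(C) has a chloro substituent but the Cl is not on a carbonyl carbon.
(D) has a chloro substituent but the Cl is not on a carbonyl carbon.
So the answer is (B).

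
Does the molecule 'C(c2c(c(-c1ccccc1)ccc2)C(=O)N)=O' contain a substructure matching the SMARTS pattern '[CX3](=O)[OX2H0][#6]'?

The pattern [CX3](=O)[OX2H0][#6] describes a carbonyl carbon bonded to an oxygen that is itself bonded to carbon (no H on that O) — an ester.
The closest candidate here is a primary amide (-C(=O)NH2), but the carbonyl is bonded to N, not to an O-C linkage. No other fragment satisfies the full query, so there is no match.

No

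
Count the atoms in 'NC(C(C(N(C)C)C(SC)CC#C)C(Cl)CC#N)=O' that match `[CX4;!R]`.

9

The query [CX4;!R] means: aliphatic carbon with four total connections, not in a ring.
Check the 19 heavy atoms by environment: 9× C (X4, acyclic) → match; 1× C (X3, acyclic) → no; 1× O (X1, acyclic) → no; 2× N (X3, acyclic) → no; 1× Cl (X1, acyclic) → no; 1× S (X2, acyclic) → no; 3× C (X2, acyclic) → no; 1× N (X1, acyclic) → no.
That gives 9 matching atoms.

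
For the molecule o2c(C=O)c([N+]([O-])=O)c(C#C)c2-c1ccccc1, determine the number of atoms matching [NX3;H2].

0

The query [NX3;H2] means: aliphatic N with 3 total connections, two of them H — an -NH2 nitrogen (amine or amide).
Check the 18 heavy atoms by environment: 1× o (aromatic, H0, X2) → no; 5× c (aromatic, H0, X3) → no; 5× c (aromatic, H1, X3) → no; 1× C (H1, X3) → no; 2× O (H0, X1) → no; 1× C (H0, X2) → no; 1× C (H1, X2) → no; 1× N (charge +1, H0, X3) → no; 1× O (charge -1, H0, X1) → no.
No environment satisfies the query, so 0 matching atoms.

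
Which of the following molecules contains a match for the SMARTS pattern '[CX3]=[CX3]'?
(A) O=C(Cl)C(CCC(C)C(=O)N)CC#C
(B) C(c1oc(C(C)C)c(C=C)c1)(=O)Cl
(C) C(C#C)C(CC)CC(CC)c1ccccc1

[CX3]=[CX3] describes a non-aromatic C=C double bond between two sp2 carbons (an alkene).
(A) has an ethynyl group (-C#CH) but the C-C bond is a triple bond, not a double bond.
(B) contains a vinyl group (-CH=CH2), which satisfies every atom and bond constraint.
(C) has an ethyl group (-CH2CH3) but its C-C bond is a single bond between CX4 carbons, not CX3=CX3.
So the answer is (B).

B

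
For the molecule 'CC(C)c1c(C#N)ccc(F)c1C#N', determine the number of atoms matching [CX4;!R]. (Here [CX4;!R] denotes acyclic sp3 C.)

3

The query [CX4;!R] means: aliphatic carbon with four total connections, not in a ring.
Check the 14 heavy atoms by environment: 6× c (aromatic, X3, in 6-ring) → no; 3× C (X4, acyclic) → match; 1× F (X1, acyclic) → no; 2× C (X2, acyclic) → no; 2× N (X1, acyclic) → no.
That gives 3 matching atoms.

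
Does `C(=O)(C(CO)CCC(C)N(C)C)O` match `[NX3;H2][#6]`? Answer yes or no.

No

The pattern [NX3;H2][#6] describes a trivalent nitrogen with two H attached to carbon — a primary amine.
The closest candidate here is a dimethylamino group (-N(CH3)2), but the nitrogen has H0, not H2. No other fragment satisfies the full query, so there is no match.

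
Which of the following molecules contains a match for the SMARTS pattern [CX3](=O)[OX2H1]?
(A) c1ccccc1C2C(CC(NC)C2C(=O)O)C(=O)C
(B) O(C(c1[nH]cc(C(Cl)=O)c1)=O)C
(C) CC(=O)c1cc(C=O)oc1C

A

[CX3](=O)[OX2H1] describes an sp2 carbon double-bonded to O and single-bonded to an -OH oxygen (a carboxylic acid).
(A) contains a carboxylic acid group (-C(=O)OH), which satisfies every atom and bond constraint.
(B) has a methyl-ester group (-C(=O)OCH3) but the singly-bonded O has no H (OX2H0, not OX2H1).
(C) has an aldehyde (-CHO) but there is no singly-bonded oxygen on the carbonyl carbon.
So the answer is (A).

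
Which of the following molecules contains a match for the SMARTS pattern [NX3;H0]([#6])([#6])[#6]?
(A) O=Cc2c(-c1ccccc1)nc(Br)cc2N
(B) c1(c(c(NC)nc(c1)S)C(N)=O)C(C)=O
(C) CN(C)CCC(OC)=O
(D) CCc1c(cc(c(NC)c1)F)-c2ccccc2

[NX3;H0]([#6])([#6])[#6] describes a trivalent nitrogen with no H, bonded to three carbons (a tertiary amine).
(A) has a primary amino group (-NH2) but the nitrogen has H2, not H0 with three carbons.
(B) has an N-methylamino group (-NHCH3) but the nitrogen still has one H (H1), not H0.
(C) contains a dimethylamino group (-N(CH3)2), which satisfies every atom and bond constraint.
(D) has an N-methylamino group (-NHCH3) but the nitrogen still has one H (H1), not H0.
So the answer is (C).

C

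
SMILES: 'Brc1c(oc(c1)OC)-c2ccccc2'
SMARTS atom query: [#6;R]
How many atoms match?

10

The query [#6;R] means: carbon that is part of a ring.
Check the 14 heavy atoms by environment: 1× o (aromatic, in 5-ring) → no; 4× c (aromatic, in 5-ring) → match; 1× O (acyclic) → no; 1× C (acyclic) → no; 1× Br (acyclic) → no; 6× c (aromatic, in 6-ring) → match.
Summing the matching environments: 4 + 6 = 10 matching atoms.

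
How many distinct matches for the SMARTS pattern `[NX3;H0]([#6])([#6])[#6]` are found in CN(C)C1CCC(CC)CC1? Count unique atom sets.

1

[NX3;H0]([#6])([#6])[#6] is the SMARTS for a tertiary amine: a trivalent nitrogen with no H, bonded to three carbons.
Exactly one fragment in the molecule meets all constraints, giving 1 match.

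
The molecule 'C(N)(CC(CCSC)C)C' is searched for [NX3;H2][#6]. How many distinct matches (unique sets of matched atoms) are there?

1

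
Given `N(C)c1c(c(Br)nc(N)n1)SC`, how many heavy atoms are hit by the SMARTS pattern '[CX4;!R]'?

2

The query [CX4;!R] means: aliphatic carbon with four total connections, not in a ring.
Check the 12 heavy atoms by environment: 2× n (aromatic, X2, in 6-ring) → no; 4× c (aromatic, X3, in 6-ring) → no; 2× N (X3, acyclic) → no; 1× Br (X1, acyclic) → no; 1× S (X2, acyclic) → no; 2× C (X4, acyclic) → match.
That gives 2 matching atoms.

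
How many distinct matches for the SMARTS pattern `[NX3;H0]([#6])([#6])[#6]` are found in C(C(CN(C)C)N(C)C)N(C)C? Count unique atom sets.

[NX3;H0]([#6])([#6])[#6] is the SMARTS for a tertiary amine: a trivalent nitrogen with no H, bonded to three carbons.
The molecule carries 3 separate instances of a dimethylamino group (-N(CH3)2) meeting every constraint; each maps to a distinct set of atoms, giving 3 matches.

3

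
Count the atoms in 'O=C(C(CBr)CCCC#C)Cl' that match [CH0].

Check the 11 heavy atoms by environment: 4× C (H2) → no; 2× C (H1) → no; 1× Br (H0) → no; 2× C (H0) → match; 1× O (H0) → no; 1× Cl (H0) → no.
That gives 2 matching atoms.

2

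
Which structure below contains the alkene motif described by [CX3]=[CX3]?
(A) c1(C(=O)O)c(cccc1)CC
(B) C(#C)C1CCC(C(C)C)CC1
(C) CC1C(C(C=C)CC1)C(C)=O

C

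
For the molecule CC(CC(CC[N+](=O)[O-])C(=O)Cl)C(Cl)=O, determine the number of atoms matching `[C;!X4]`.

2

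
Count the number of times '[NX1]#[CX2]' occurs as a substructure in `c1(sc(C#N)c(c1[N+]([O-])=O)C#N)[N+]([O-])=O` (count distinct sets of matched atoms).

2

[NX1]#[CX2] is the SMARTS for a nitrile: a nitrogen triple-bonded to a two-connected carbon.
The molecule carries 2 separate instances of a nitrile (-C#N) meeting every constraint; each maps to a distinct set of atoms, giving 2 matches.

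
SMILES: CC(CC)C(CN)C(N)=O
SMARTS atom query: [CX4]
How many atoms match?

6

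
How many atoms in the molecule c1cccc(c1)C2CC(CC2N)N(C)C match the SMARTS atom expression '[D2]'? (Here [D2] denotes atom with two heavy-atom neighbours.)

7

The query [D2] means: atom with exactly two heavy-atom neighbours.
Check the 15 heavy atoms by environment: 3× C (D3) → no; 2× C (D2) → match; 1× N (D3) → no; 2× C (D1) → no; 1× c (aromatic, D3) → no; 5× c (aromatic, D2) → match; 1× N (D1) → no.
Summing the matching environments: 2 + 5 = 7 matching atoms.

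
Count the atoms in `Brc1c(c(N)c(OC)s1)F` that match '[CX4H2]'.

0

Check the 10 heavy atoms by environment: 1× s (aromatic, H0, X2) → no; 4× c (aromatic, H0, X3) → no; 1× F (H0, X1) → no; 1× Br (H0, X1) → no; 1× N (H2, X3) → no; 1× O (H0, X2) → no; 1× C (H3, X4) → no.
No environment satisfies the query, so 0 matching atoms.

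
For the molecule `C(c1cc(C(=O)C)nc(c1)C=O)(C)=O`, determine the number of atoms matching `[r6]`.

6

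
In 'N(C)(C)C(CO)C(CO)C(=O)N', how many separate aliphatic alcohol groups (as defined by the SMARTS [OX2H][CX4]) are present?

[OX2H][CX4] is the SMARTS for an aliphatic alcohol: a hydroxyl oxygen bound to an sp3 (X4) carbon.
The molecule carries 2 separate instances of a hydroxyl group (-OH) meeting every constraint; each maps to a distinct set of atoms, giving 2 matches.

2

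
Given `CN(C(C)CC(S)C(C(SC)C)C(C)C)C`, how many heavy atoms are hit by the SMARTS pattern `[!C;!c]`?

3

Check the 16 heavy atoms by environment: 13× C → no; 2× S → match; 1× N → match.
Summing the matching environments: 2 + 1 = 3 matching atoms.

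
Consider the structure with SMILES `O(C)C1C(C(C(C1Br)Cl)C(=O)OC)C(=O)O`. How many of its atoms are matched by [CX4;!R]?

The query [CX4;!R] means: aliphatic carbon with four total connections, not in a ring.
Check the 16 heavy atoms by environment: 5× C (X4, in 5-ring) → no; 1× Cl (X1, acyclic) → no; 3× O (X2, acyclic) → no; 2× C (X4, acyclic) → match; 1× Br (X1, acyclic) → no; 2× C (X3, acyclic) → no; 2× O (X1, acyclic) → no.
That gives 2 matching atoms.

2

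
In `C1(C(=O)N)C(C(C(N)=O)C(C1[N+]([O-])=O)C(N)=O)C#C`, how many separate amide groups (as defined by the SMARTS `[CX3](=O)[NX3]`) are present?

3

[CX3](=O)[NX3] is the SMARTS for an amide: a carbonyl carbon bonded to a trivalent nitrogen.
The molecule carries 3 separate instances of a primary amide (-C(=O)NH2) meeting every constraint; each maps to a distinct set of atoms, giving 3 matches.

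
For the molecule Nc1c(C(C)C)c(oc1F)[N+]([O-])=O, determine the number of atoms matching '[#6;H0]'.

4

The query [#6;H0] means: any carbon with no attached hydrogen.
Check the 13 heavy atoms by environment: 1× o (aromatic, H0) → no; 4× c (aromatic, H0) → match; 1× N (H2) → no; 1× F (H0) → no; 1× C (H1) → no; 2× C (H3) → no; 1× N (charge +1, H0) → no; 1× O (charge -1, H0) → no; 1× O (H0) → no.
That gives 4 matching atoms.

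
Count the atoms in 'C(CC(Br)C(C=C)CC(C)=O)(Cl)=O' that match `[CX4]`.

The query [CX4] means: C with X4: aliphatic carbon with exactly 4 total connections (bonds + H).
Check the 13 heavy atoms by environment: 5× C (X4) → match; 4× C (X3) → no; 2× O (X1) → no; 1× Cl (X1) → no; 1× Br (X1) → no.
That gives 5 matching atoms.

5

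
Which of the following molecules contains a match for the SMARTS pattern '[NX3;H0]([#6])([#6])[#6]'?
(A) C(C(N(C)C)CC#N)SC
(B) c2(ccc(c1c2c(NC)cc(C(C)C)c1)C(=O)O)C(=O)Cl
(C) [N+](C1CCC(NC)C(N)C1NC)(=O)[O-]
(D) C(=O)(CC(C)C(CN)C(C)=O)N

[NX3;H0]([#6])([#6])[#6] describes a trivalent nitrogen with no H, bonded to three carbons (a tertiary amine).
(A) contains a dimethylamino group (-N(CH3)2), which satisfies every atom and bond constraint.
(B) has an N-methylamino group (-NHCH3) but the nitrogen still has one H (H1), not H0.
(C) has a primary amino group (-NH2) but the nitrogen has H2, not H0 with three carbons.
(D) has a primary amide (-C(=O)NH2) but the amide nitrogen has H2 and only one carbon neighbour.
So the answer is (A).

A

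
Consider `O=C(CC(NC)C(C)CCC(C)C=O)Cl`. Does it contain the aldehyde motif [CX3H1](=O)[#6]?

The pattern [CX3H1](=O)[#6] describes an sp2 carbon with one H, double-bonded to O and single-bonded to carbon — an aldehyde.
The molecule carries an aldehyde (-CHO), whose atoms satisfy every constraint of the query, so the pattern matches.

Yes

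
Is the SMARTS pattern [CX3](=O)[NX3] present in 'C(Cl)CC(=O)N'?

Yes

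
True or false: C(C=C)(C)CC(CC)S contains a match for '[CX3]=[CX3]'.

True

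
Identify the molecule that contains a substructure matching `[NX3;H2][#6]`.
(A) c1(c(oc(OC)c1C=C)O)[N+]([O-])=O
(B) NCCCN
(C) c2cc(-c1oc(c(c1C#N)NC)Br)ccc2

[NX3;H2][#6] describes a trivalent nitrogen with two H attached to carbon (a primary amine).
(A) has a nitro group (-[N+](=O)[O-]) but the nitrogen is [N+] with no H, not NX3H2.
(B) contains a primary amino group (-NH2), which satisfies every atom and bond constraint.
(C) has an N-methylamino group (-NHCH3) but the nitrogen bears two carbons and only one H (H1), not H2.
So the answer is (B).

B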